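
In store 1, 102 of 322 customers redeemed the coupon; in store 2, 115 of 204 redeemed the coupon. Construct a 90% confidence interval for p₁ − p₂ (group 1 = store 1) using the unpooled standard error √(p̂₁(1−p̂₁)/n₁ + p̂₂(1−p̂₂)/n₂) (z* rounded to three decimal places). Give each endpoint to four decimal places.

p̂₁ = 0.31677, p̂₂ = 0.56373, so the observed difference is -0.24696.
SE = √(0.000672133 + 0.001205584) = √0.001877717 = 0.043333.
z* = 1.645 at the 90% level. Margin of error = 0.07128.
So the interval runs from -0.3182 to -0.1757.

(-0.3182, -0.1757)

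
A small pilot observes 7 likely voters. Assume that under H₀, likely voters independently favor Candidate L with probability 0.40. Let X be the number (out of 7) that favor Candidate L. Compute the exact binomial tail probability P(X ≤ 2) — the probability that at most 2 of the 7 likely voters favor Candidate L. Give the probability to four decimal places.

P = 0.4199

X ~ Binomial(n=7, p=0.40).
P(X ≤ 2) = C(7,0)·0.40^0·0.60^7 + C(7,1)·0.40^1·0.60^6 + C(7,2)·0.40^2·0.60^5.
= 0.027994 + 0.130637 + 0.261274 = 0.4199.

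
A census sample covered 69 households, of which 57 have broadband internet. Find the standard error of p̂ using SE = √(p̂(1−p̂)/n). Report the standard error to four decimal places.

SE = 0.0456

The sample proportion is 57/69 = 0.82609.
p̂(1−p̂) = 0.143665.
SE = √(0.143665/69) = √0.002082101 = 0.0456.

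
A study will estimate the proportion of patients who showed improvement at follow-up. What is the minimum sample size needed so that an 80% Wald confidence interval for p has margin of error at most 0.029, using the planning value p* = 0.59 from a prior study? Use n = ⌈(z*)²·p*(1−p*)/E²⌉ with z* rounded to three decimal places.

The 80% critical value is z* = 1.282.
p*(1−p*) = 0.2419.
(z*)²·p*(1−p*)/E² = 1.643524·0.2419/0.000841 = 472.733.
Rounding up, n = 473.

n = 473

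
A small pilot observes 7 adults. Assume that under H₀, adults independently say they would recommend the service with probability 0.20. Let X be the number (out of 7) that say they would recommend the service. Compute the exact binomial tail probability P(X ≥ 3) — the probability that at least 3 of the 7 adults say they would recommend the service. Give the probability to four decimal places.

X ~ Binomial(n=7, p=0.20).
P(X ≥ 3) = Σ_{j=3}^{7} C(7,j)·0.20^j·0.80^{7−j}.
= 0.114688 + 0.028672 + 0.004301 + 0.000358 + 0.000013 = 0.1480.

P = 0.1480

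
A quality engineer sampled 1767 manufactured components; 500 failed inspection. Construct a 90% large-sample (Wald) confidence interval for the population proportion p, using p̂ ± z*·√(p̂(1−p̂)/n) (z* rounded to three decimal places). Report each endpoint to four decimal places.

Sample proportion p̂ = 500/1767 = 0.28297.
SE = √(p̂(1−p̂)/n) = √(0.202896/1767) = 0.010716.
The 90% critical value is z* = 1.645.
Margin of error: 1.645 × 0.010716 = 0.01763.
Interval: 0.28297 ± 0.01763 → (0.2653, 0.3006).

(0.2653, 0.3006)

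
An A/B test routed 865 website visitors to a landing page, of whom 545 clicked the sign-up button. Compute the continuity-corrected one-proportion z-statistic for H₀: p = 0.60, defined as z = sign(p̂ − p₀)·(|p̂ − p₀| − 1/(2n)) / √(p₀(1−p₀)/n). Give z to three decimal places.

Sample proportion p̂ = 545/865 = 0.63006. p̂ − p₀ = 0.030058.
1/(2n) = 0.000578.
Corrected numerator: |0.030058| − 0.000578 = 0.029480.
Null standard error: √(0.60·0.40/865) = √0.000277457 = 0.016657.
z = +0.029480/0.016657 = 1.770.

z = 1.770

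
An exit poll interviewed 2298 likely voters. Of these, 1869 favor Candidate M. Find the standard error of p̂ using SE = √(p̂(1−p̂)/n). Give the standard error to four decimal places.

SE = 0.0081

With x = 1869 successes in n = 2298, p̂ = 0.81332.
p̂(1−p̂) = 0.151831.
Dividing by n and taking the root: √0.000066071 = 0.0081.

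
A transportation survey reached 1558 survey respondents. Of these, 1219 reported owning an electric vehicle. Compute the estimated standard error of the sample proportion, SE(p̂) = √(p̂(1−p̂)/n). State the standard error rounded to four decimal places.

SE = 0.0105

With x = 1219 successes in n = 1558, p̂ = 0.78241.
p̂(1−p̂) = 0.170245.
Dividing by n and taking the root: √0.000109272 = 0.0105.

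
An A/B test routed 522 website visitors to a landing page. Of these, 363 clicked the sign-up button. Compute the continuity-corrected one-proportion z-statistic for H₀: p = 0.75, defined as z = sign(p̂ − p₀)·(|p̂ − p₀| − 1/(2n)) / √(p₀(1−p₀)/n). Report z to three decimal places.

The sample proportion is 363/522 = 0.69540. p̂ − p₀ = -0.054598.
Continuity correction 1/(2n) = 1/1044 = 0.000958.
Corrected numerator: |-0.054598| − 0.000958 = 0.053640.
Under H₀, SE = √(p₀(1−p₀)/n) = √(0.75·0.25/522) = √0.000359195 = 0.018952.
z = −0.053640/0.018952 = -2.830.

z = -2.830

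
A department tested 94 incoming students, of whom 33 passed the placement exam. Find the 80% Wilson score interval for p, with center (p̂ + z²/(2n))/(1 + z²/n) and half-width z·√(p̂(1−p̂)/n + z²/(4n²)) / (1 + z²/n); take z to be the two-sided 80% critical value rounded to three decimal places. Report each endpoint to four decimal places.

Here p̂ = 33/94 = 0.35106 and z = 1.282 (z² = 1.643524).
Denominator 1 + z²/n = 1 + 1.643524/94 = 1.017484.
Adjusted center: (0.35106 + z²/(2n))/1.017484 = 0.35362.
Radicand: p̂(1−p̂)/n + z²/(4n²) = 0.002423596 + 0.000046501 = 0.002470097.
Half-width = 1.282·√0.002470097/1.017484 = 0.06262.
CI: 0.35362 ± 0.06262 = (0.2910, 0.4162).

(0.2910, 0.4162)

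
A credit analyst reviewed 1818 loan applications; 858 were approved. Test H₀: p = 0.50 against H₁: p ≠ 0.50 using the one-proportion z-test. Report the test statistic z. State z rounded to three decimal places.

z = -2.392

With x = 858 successes in n = 1818, p̂ = 0.47195.
Null standard error: √(0.50·0.50/1818) = √0.000137514 = 0.011727.
Test statistic: z = -0.02805/0.011727 = -2.392.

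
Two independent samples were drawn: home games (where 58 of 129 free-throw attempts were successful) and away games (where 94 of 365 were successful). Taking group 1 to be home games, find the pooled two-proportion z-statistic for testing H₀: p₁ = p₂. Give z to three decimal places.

p̂₁ = 58/129 = 0.44961, p̂₂ = 94/365 = 0.25753.
Pooling: p̂ = 152/494 = 0.30769.
SE = √[p̂(1−p̂)(1/n₁+1/n₂)] = √[0.30769·0.69231·(1/129+1/365)] ≈ 0.047275.
z = (p̂₁ − p̂₂)/SE = (0.44961 − 0.25753)/0.047275 = 0.19208/0.047275 = 4.063.

z = 4.063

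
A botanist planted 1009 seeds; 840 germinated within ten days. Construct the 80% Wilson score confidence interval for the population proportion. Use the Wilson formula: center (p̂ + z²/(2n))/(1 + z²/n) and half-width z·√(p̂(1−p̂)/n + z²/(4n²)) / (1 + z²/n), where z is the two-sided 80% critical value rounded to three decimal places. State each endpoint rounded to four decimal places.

(0.8169, 0.8470)

Here p̂ = 840/1009 = 0.83251 and z = 1.282 (z² = 1.643524).
Denominator 1 + z²/n = 1 + 1.643524/1009 = 1.001629.
Adjusted center: (0.83251 + z²/(2n))/1.001629 = 0.83197.
Radicand: p̂(1−p̂)/n + z²/(4n²) = 0.000138195 + 0.000000404 = 0.000138599.
Half-width = z·√(radicand)/denom = 1.282·0.011773/1.001629 = 0.01507.
So the interval runs from 0.8169 to 0.8470.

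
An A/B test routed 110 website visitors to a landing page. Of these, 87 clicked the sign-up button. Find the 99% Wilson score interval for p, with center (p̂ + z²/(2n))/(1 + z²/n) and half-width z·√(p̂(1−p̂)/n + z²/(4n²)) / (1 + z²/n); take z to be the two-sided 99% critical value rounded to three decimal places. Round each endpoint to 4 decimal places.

(0.6760, 0.8728)

p̂ = 87/110 = 0.79091; z = 2.576, so z² = 6.635776.
Denominator 1 + z²/n = 1 + 6.635776/110 = 1.060325.
Center = (0.79091 + 0.030163)/1.060325 = 0.77436.
Radicand: p̂(1−p̂)/n + z²/(4n²) = 0.001503381 + 0.000137103 = 0.001640484.
Half-width = 2.576·√0.001640484/1.060325 = 0.09840.
So the interval runs from 0.6760 to 0.8728.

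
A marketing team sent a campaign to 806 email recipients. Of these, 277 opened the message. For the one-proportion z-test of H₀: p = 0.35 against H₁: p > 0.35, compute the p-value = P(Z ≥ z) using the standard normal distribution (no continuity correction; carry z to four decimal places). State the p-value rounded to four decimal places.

Sample proportion p̂ = 277/806 = 0.34367.
SE₀ = √(0.35·0.65/806) = 0.016801.
Test statistic (full precision, shown to 4 dp): z = (277/806 − 0.35)/SE₀ ≈ -0.3766.
p-value = P(Z ≥ z) with z = -0.3766 → 0.6468.

p-value = 0.6468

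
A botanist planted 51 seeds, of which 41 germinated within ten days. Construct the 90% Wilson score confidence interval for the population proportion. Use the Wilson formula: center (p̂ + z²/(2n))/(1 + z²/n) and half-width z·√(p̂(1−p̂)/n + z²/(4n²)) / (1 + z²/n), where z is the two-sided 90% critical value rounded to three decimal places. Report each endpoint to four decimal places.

Here p̂ = 41/51 = 0.80392 and z = 1.645 (z² = 2.706025).
Denominator 1 + z²/n = 1 + 2.706025/51 = 1.053059.
Adjusted center: (0.80392 + z²/(2n))/1.053059 = 0.78861.
Radicand: p̂(1−p̂)/n + z²/(4n²) = 0.003090817 + 0.000260095 = 0.003350912.
Half-width = 1.645·√0.003350912/1.053059 = 0.09043.
CI: 0.78861 ± 0.09043 = (0.6982, 0.8790).

(0.6982, 0.8790)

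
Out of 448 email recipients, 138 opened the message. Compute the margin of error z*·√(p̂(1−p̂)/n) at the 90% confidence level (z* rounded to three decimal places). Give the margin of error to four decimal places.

The sample proportion is 138/448 = 0.30804.
SE(p̂) = √(0.30804·0.69196/448) = 0.021812.
The 90% critical value is z* = 1.645.
ME = 1.645·0.021812 = 0.0359.

ME = 0.0359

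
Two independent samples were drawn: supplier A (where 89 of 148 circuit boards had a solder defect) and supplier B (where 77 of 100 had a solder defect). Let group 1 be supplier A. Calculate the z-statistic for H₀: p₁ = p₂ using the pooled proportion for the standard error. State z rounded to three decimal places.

z = -2.769

p̂₁ = 89/148 = 0.60135, p̂₂ = 77/100 = 0.77000.
Pooled p̂ = (89+77)/(148+100) = 166/248 = 0.66935.
Pooled SE = √[0.2213189·0.01675676] ≈ 0.060898.
z = -0.16865/0.060898 = -2.769.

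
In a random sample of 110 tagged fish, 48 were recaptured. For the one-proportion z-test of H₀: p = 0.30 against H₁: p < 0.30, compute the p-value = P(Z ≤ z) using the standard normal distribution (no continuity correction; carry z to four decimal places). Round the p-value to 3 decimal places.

p-value = 0.999

With x = 48 successes in n = 110, p̂ = 0.43636.
Null standard error: √(0.30·0.70/110) = √0.001909091 = 0.043693.
Test statistic (full precision, shown to 4 dp): z = (48/110 − 0.30)/SE₀ ≈ 3.1209.
p-value = P(Z ≤ z) with z = 3.1209 → 0.999.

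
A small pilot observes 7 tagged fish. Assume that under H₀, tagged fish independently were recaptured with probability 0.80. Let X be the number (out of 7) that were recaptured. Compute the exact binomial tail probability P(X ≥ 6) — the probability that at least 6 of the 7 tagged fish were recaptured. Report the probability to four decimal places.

X is binomial with n = 7 and p = 0.80.
P(X ≥ 6) = C(7,6)·0.80^6·0.20^1 + C(7,7)·0.80^7·0.20^0.
= 0.367002 + 0.209715 = 0.5767.

P = 0.5767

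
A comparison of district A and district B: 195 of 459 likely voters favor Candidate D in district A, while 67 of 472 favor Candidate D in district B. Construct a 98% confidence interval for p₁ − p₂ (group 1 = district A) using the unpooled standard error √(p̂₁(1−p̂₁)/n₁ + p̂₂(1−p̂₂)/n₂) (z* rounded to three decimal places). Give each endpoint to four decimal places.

(0.2175, 0.3483)

p̂₁ = 0.42484, p̂₂ = 0.14195, so the observed difference is 0.28289.
SE = √(0.000532354 + 0.000258050) = √0.000790404 = 0.028114.
The 98% critical value is z* = 2.326. Margin of error = 0.06539.
So the interval runs from 0.2175 to 0.3483.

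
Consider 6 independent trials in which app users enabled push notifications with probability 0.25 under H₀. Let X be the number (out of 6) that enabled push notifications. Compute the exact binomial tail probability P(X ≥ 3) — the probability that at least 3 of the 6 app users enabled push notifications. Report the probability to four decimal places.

P = 0.1694

X is binomial with n = 6 and p = 0.25.
P(X ≥ 3) = C(6,3)·0.25^3·0.75^3 + C(6,4)·0.25^4·0.75^2 + C(6,5)·0.25^5·0.75^1 + C(6,6)·0.25^6·0.75^0.
= 0.131836 + 0.032959 + 0.004395 + 0.000244 = 0.1694.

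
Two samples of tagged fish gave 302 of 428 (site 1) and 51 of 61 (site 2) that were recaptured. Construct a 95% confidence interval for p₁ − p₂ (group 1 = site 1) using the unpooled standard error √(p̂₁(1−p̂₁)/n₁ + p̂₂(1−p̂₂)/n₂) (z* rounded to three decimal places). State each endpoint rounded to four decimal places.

p̂₁ = 302/428 = 0.70561, p̂₂ = 51/61 = 0.83607; p̂₁ − p̂₂ = -0.13046.
Unpooled SE = √(p̂₁(1−p̂₁)/n₁ + p̂₂(1−p̂₂)/n₂) = √(0.000485340 + 0.002246884) = 0.052271.
z* = 1.960 at the 95% level. Margin of error = 0.10245.
CI: -0.13046 ± 0.10245 = (-0.2329, -0.0280).

(-0.2329, -0.0280)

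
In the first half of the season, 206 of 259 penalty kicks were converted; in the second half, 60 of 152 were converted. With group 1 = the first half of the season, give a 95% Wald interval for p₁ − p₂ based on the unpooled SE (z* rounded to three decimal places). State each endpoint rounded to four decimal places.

(0.3087, 0.4926)

p̂₁ = 206/259 = 0.79537, p̂₂ = 60/152 = 0.39474; p̂₁ − p̂₂ = 0.40063.
SE = √(0.000628411 + 0.001571840) = √0.002200251 = 0.046907.
z* = 1.960 at the 95% level. Margin = 1.960·0.046907 = 0.09194.
So the interval runs from 0.3087 to 0.4926.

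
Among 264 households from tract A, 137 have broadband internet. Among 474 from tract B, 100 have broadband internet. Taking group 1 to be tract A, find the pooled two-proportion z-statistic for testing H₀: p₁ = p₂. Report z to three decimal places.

z = 8.589

p̂₁ = 137/264 = 0.51894, p̂₂ = 100/474 = 0.21097.
Pooling: p̂ = 237/738 = 0.32114.
Pooled SE = √[0.2180085·0.00589758] ≈ 0.035857.
z = 0.30797/0.035857 = 8.589.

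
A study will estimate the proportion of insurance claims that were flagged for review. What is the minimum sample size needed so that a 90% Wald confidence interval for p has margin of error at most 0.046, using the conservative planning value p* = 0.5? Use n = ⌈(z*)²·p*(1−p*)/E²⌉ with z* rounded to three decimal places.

The 90% critical value is z* = 1.645.
p*(1−p*) = 0.2500.
Required n before rounding: 2.706025 × 0.2500 / 0.046² = 319.710.
Rounding up, n = 320.

n = 320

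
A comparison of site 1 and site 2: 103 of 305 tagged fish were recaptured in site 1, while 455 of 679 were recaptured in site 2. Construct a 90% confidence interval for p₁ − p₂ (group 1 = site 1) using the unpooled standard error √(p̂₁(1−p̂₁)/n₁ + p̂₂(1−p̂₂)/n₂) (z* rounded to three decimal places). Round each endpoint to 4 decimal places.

p̂₁ = 0.33770, p̂₂ = 0.67010, so the observed difference is -0.33240.
SE = √(0.000733312 + 0.000325574) = √0.001058886 = 0.032541.
The 90% critical value is z* = 1.645. Margin = 1.645·0.032541 = 0.05353.
So the interval runs from -0.3859 to -0.2789.

(-0.3859, -0.2789)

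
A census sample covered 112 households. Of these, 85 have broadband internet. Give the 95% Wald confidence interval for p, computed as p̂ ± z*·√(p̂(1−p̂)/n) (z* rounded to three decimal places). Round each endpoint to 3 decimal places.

(0.680, 0.838)

p̂ = 85/112 = 0.75893.
Standard error of p̂: √(0.182956/112) = √0.001633536 = 0.040417.
z* = 1.960 at the 95% level.
Margin of error: 1.960 × 0.040417 = 0.07922.
Interval: 0.75893 ± 0.07922 → (0.680, 0.838).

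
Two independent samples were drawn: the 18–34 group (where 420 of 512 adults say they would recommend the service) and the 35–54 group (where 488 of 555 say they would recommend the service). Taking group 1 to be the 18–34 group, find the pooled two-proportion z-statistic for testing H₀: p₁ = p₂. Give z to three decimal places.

Sample proportions: p̂₁ = 420/512 = 0.82031 and p̂₂ = 488/555 = 0.87928.
Pooled p̂ = (420+488)/(512+555) = 908/1067 = 0.85098.
Pooled SE = √[0.1268102·0.00375493] ≈ 0.021821.
z = -0.05897/0.021821 = -2.702.

z = -2.702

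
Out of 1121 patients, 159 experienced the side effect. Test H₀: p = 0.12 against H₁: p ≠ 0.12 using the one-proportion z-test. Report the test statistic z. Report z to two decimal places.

z = 2.25

With x = 159 successes in n = 1121, p̂ = 0.14184.
SE₀ = √(0.12·0.88/1121) = 0.009706.
z = (p̂ − p₀)/SE = (0.14184 − 0.12)/0.009706 = 2.25.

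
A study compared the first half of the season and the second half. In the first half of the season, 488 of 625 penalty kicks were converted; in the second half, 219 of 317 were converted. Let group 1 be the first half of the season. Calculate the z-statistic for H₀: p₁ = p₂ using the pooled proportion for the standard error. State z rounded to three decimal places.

z = 3.015

p̂₁ = 488/625 = 0.78080, p̂₂ = 219/317 = 0.69085.
Pooling: p̂ = 707/942 = 0.75053.
Pooled SE = √[0.1872343·0.00475457] ≈ 0.029837.
z = 0.08995/0.029837 = 3.015.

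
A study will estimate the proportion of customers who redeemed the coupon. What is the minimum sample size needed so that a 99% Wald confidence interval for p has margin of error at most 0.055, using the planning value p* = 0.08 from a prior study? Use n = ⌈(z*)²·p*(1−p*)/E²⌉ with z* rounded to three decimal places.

n = 162

The 99% critical value is z* = 2.576.
p*(1−p*) = 0.0736.
(z*)²·p*(1−p*)/E² = 6.635776·0.0736/0.003025 = 161.452.
Rounding up, n = 162.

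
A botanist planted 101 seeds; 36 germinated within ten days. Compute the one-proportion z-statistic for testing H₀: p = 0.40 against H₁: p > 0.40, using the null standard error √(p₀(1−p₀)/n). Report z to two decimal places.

The sample proportion is 36/101 = 0.35644.
SE₀ = √(0.40·0.60/101) = 0.048747.
z = (p̂ − p₀)/SE = (0.35644 − 0.40)/0.048747 = -0.89.

z = -0.89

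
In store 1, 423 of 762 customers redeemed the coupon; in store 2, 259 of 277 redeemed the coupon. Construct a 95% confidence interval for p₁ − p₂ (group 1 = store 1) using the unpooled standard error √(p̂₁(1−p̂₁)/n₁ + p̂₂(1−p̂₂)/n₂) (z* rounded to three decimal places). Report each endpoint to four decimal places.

(-0.4256, -0.3342)

p̂₁ = 423/762 = 0.55512, p̂₂ = 259/277 = 0.93502; p̂₁ − p̂₂ = -0.37990.
Unpooled SE = √(p̂₁(1−p̂₁)/n₁ + p̂₂(1−p̂₂)/n₂) = √(0.000324097 + 0.000219348) = 0.023312.
z* = 1.960 at the 95% level. Margin = 1.960·0.023312 = 0.04569.
CI: -0.37990 ± 0.04569 = (-0.4256, -0.3342).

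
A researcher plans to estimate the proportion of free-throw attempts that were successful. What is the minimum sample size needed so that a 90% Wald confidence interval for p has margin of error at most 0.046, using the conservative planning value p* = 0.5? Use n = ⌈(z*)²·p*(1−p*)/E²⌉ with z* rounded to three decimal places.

z* = 1.645 at the 90% level.
p*(1−p*) = 0.2500.
(z*)²·p*(1−p*)/E² = 2.706025·0.2500/0.002116 = 319.710.
⌈319.710⌉ = 320.

n = 320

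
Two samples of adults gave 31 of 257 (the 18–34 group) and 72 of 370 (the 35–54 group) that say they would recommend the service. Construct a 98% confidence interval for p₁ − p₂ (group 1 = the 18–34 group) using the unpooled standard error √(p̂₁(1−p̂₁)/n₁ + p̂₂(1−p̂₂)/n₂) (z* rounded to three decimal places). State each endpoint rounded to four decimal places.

(-0.1412, -0.0067)

p̂₁ = 31/257 = 0.12062, p̂₂ = 72/370 = 0.19459; p̂₁ − p̂₂ = -0.07397.
Unpooled SE = √(p̂₁(1−p̂₁)/n₁ + p̂₂(1−p̂₂)/n₂) = √(0.000412734 + 0.000423588) = 0.028919.
z* = 2.326 at the 98% level. Margin of error = 0.06727.
Interval: -0.07397 ± 0.06727 → (-0.1412, -0.0067).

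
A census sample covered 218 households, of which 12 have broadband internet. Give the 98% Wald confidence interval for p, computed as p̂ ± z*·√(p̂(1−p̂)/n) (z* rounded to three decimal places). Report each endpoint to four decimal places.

(0.0191, 0.0910)

With x = 12 successes in n = 218, p̂ = 0.05505.
SE(p̂) = √(0.05505·0.94495/218) = 0.015447.
The 98% critical value is z* = 2.326.
Margin of error: 2.326 × 0.015447 = 0.03593.
CI: 0.05505 ± 0.03593 = (0.0191, 0.0910).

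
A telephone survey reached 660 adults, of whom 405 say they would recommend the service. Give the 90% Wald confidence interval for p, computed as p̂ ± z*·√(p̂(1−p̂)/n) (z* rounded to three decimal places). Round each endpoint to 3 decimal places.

(0.582, 0.645)

Sample proportion p̂ = 405/660 = 0.61364.
Standard error of p̂: √(0.237087/660) = √0.000359222 = 0.018953.
z* = 1.645 at the 90% level.
Margin = 1.645·0.018953 = 0.03118.
CI: 0.61364 ± 0.03118 = (0.582, 0.645).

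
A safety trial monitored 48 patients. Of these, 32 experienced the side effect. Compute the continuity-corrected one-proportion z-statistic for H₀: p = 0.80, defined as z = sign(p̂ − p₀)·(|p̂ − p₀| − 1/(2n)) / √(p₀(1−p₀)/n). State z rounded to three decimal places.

With x = 32 successes in n = 48, p̂ = 0.66667. p̂ − p₀ = -0.133333.
1/(2n) = 0.010417.
Corrected numerator: |-0.133333| − 0.010417 = 0.122916.
Null standard error: √(0.80·0.20/48) = √0.003333333 = 0.057735.
z = −0.122916/0.057735 = -2.129.

z = -2.129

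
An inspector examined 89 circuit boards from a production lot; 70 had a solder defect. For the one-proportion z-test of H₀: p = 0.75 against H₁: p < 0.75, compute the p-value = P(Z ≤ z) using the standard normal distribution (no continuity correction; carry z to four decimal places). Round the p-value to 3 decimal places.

Sample proportion p̂ = 70/89 = 0.78652.
Null standard error: √(0.75·0.25/89) = √0.002106742 = 0.045899.
z = (p̂ − p₀)/SE = (70/89 − 0.75)/0.045899 ≈ 0.7956.
From the standard normal, P(Z ≤ z) = 0.787.

p-value = 0.787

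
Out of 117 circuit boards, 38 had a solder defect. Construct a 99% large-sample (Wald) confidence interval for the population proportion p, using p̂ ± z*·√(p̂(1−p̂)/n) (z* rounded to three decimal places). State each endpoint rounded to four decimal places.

Sample proportion p̂ = 38/117 = 0.32479.
SE(p̂) = √(0.32479·0.67521/117) = 0.043294.
z* = 2.576 at the 99% level.
Margin of error: 2.576 × 0.043294 = 0.11153.
So the interval runs from 0.2133 to 0.4363.

(0.2133, 0.4363)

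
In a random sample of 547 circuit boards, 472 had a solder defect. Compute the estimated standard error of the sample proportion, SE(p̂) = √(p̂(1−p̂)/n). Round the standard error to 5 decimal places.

SE = 0.01471

p̂ = 472/547 = 0.86289.
p̂(1−p̂) = 0.86289·0.13711 = 0.118311.
SE = √(0.118311/547) = 0.01471.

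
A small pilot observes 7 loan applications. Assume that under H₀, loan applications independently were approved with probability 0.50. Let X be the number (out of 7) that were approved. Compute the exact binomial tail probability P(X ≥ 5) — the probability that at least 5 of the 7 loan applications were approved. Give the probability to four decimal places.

X ~ Binomial(n=7, p=0.50).
P(X ≥ 5) = C(7,5)·0.50^5·0.50^2 + C(7,6)·0.50^6·0.50^1 + C(7,7)·0.50^7·0.50^0.
= 0.164062 + 0.054688 + 0.007812 = 0.2266.

P = 0.2266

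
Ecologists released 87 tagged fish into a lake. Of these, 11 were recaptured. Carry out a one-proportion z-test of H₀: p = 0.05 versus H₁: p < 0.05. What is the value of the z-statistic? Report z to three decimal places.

Sample proportion p̂ = 11/87 = 0.12644.
SE₀ = √(0.05·0.95/87) = 0.023366.
Test statistic: z = 0.07644/0.023366 = 3.271.

z = 3.271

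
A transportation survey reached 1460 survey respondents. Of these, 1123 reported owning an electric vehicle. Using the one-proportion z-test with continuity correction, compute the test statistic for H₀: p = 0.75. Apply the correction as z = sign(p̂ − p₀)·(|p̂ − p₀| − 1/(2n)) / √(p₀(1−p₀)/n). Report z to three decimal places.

p̂ = 1123/1460 = 0.76918. p̂ − p₀ = 0.019178.
1/(2n) = 0.000342.
Corrected numerator: |0.019178| − 0.000342 = 0.018836.
SE₀ = √(0.75·0.25/1460) = 0.011332.
z = (+)0.018836/0.011332 = 1.662.

z = 1.662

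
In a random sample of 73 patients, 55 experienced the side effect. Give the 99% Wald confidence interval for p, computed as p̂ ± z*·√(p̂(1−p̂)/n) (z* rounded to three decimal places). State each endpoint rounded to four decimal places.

(0.6235, 0.8834)

Sample proportion p̂ = 55/73 = 0.75342.
SE = √(p̂(1−p̂)/n) = √(0.185776/73) = 0.050447.
z* = 2.576 at the 99% level.
Margin = 2.576·0.050447 = 0.12995.
Interval: 0.75342 ± 0.12995 → (0.6235, 0.8834).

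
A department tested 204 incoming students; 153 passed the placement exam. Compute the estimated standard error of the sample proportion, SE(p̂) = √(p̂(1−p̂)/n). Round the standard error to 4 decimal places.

SE = 0.0303

Sample proportion p̂ = 153/204 = 0.75000.
p̂(1−p̂) = 0.187500.
SE = √(0.187500/204) = √0.000919118 = 0.0303.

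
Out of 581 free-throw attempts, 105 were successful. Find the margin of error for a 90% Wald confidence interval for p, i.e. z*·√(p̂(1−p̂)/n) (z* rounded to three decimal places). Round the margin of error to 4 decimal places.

ME = 0.0263

Sample proportion p̂ = 105/581 = 0.18072.
SE(p̂) = √(0.18072·0.81928/581) = 0.015964.
The 90% critical value is z* = 1.645.
So ME = 0.0263.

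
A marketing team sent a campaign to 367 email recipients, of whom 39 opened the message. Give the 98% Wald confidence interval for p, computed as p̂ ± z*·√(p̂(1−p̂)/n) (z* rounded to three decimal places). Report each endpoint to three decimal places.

(0.069, 0.144)

The sample proportion is 39/367 = 0.10627.
SE(p̂) = √(0.10627·0.89373/367) = 0.016087.
The 98% critical value is z* = 2.326.
Margin = 2.326·0.016087 = 0.03742.
Interval: 0.10627 ± 0.03742 → (0.069, 0.144).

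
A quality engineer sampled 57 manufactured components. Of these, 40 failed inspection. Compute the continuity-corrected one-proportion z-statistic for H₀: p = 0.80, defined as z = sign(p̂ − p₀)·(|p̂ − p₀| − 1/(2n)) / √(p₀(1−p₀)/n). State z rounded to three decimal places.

With x = 40 successes in n = 57, p̂ = 0.70175. p̂ − p₀ = -0.098246.
1/(2n) = 0.008772.
Corrected numerator: |-0.098246| − 0.008772 = 0.089474.
Null standard error: √(0.80·0.20/57) = √0.002807018 = 0.052981.
z = −0.089474/0.052981 = -1.689.

z = -1.689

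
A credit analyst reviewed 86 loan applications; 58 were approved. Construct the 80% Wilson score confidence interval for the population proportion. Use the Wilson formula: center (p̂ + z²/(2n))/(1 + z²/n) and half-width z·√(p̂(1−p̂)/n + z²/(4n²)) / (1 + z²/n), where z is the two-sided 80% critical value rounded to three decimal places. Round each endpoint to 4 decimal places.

Here p̂ = 58/86 = 0.67442 and z = 1.282 (z² = 1.643524).
Denominator 1 + z²/n = 1 + 1.643524/86 = 1.019111.
Center = (0.67442 + 0.009555)/1.019111 = 0.67115.
Radicand: p̂(1−p̂)/n + z²/(4n²) = 0.002553234 + 0.000055554 = 0.002608788.
Half-width = z·√(radicand)/denom = 1.282·0.051076/1.019111 = 0.06425.
So the interval runs from 0.6069 to 0.7354.

(0.6069, 0.7354)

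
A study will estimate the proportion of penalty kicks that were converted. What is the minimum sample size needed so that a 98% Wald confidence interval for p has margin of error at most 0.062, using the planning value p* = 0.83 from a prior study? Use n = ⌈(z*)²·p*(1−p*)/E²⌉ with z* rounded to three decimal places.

n = 199

z* = 2.326 at the 98% level.
p*(1−p*) = 0.83·0.17 = 0.1411.
(z*)²·p*(1−p*)/E² = 5.410276·0.1411/0.003844 = 198.593.
⌈198.593⌉ = 199.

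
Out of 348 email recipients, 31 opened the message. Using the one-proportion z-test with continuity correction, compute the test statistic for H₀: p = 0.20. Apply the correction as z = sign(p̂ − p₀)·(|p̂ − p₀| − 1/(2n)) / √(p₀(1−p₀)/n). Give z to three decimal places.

z = -5.106

Sample proportion p̂ = 31/348 = 0.08908. p̂ − p₀ = -0.110920.
Continuity correction 1/(2n) = 1/696 = 0.001437.
Corrected numerator: |-0.110920| − 0.001437 = 0.109483.
Null standard error: √(0.20·0.80/348) = √0.000459770 = 0.021442.
z = (−)0.109483/0.021442 = -5.106.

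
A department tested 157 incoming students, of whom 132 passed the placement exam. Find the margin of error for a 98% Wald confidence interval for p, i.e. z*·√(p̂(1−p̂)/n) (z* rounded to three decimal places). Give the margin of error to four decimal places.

The sample proportion is 132/157 = 0.84076.
Standard error of p̂: √(0.133880/157) = √0.000852737 = 0.029202.
z* = 2.326 at the 98% level.
So ME = 0.0679.

ME = 0.0679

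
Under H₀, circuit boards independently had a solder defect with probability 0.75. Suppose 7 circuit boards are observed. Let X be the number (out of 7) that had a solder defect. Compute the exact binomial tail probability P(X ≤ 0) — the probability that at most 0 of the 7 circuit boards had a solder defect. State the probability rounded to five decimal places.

P = 0.00006

X ~ Binomial(n=7, p=0.75).
P(X ≤ 0) = C(7,0)·0.75^0·0.25^7.
= 0.000061 = 0.00006.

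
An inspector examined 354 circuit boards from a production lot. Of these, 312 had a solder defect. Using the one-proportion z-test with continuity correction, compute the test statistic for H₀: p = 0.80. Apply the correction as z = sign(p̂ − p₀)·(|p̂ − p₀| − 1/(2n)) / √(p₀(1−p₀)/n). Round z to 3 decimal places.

With x = 312 successes in n = 354, p̂ = 0.88136. p̂ − p₀ = 0.081356.
Continuity correction 1/(2n) = 1/708 = 0.001412.
Corrected numerator: |0.081356| − 0.001412 = 0.079944.
SE₀ = √(0.80·0.20/354) = 0.021260.
z = (+)0.079944/0.021260 = 3.760.

z = 3.760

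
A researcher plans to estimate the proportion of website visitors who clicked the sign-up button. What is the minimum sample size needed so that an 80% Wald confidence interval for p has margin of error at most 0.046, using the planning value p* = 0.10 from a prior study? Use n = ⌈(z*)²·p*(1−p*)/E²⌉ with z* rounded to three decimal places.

n = 70

z* = 1.282 at the 80% level.
p*(1−p*) = 0.10·0.90 = 0.0900.
(z*)²·p*(1−p*)/E² = 1.643524·0.0900/0.002116 = 69.904.
⌈69.904⌉ = 70.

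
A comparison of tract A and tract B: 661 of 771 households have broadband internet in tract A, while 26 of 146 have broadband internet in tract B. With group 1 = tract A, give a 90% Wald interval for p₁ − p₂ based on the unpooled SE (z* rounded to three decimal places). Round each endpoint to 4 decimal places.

(0.6232, 0.7353)

p̂₁ = 0.85733, p̂₂ = 0.17808, so the observed difference is 0.67925.
Unpooled SE = √(p̂₁(1−p̂₁)/n₁ + p̂₂(1−p̂₂)/n₂) = √(0.000158647 + 0.001002527) = 0.034076.
For 90% confidence, z* = 1.645. Margin of error = 0.05606.
CI: 0.67925 ± 0.05606 = (0.6232, 0.7353).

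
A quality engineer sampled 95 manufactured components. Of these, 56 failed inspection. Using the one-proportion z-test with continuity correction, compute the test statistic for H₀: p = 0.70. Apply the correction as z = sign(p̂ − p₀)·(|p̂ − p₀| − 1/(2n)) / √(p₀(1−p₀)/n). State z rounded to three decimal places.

z = -2.239

The sample proportion is 56/95 = 0.58947. p̂ − p₀ = -0.110526.
1/(2n) = 0.005263.
Corrected numerator: |-0.110526| − 0.005263 = 0.105263.
Under H₀, SE = √(p₀(1−p₀)/n) = √(0.70·0.30/95) = √0.002210526 = 0.047016.
z = −0.105263/0.047016 = -2.239.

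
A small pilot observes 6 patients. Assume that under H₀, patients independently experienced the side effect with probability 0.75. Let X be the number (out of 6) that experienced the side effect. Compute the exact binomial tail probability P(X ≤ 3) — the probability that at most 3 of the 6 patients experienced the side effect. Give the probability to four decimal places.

P = 0.1694

X is binomial with n = 6 and p = 0.75.
P(X ≤ 3) = C(6,0)·0.75^0·0.25^6 + C(6,1)·0.75^1·0.25^5 + C(6,2)·0.75^2·0.25^4 + C(6,3)·0.75^3·0.25^3.
= 0.000244 + 0.004395 + 0.032959 + 0.131836 = 0.1694.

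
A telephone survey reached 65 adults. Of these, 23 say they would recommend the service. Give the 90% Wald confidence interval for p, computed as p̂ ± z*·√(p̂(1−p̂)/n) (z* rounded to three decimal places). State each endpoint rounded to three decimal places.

With x = 23 successes in n = 65, p̂ = 0.35385.
SE(p̂) = √(0.35385·0.64615/65) = 0.059309.
z* = 1.645 at the 90% level.
Margin of error: 1.645 × 0.059309 = 0.09756.
So the interval runs from 0.256 to 0.451.

(0.256, 0.451)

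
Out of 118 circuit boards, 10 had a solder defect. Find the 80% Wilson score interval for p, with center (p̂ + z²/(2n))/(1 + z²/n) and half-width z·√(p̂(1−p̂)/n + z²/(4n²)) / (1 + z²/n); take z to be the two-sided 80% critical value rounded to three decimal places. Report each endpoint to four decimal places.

Here p̂ = 10/118 = 0.08475 and z = 1.282 (z² = 1.643524).
Denominator 1 + z²/n = 1 + 1.643524/118 = 1.013928.
Adjusted center: (0.08475 + z²/(2n))/1.013928 = 0.09045.
Radicand: p̂(1−p̂)/n + z²/(4n²) = 0.000657321 + 0.000029509 = 0.000686830.
Half-width = 1.282·√0.000686830/1.013928 = 0.03314.
Interval: 0.09045 ± 0.03314 → (0.0573, 0.1236).

(0.0573, 0.1236)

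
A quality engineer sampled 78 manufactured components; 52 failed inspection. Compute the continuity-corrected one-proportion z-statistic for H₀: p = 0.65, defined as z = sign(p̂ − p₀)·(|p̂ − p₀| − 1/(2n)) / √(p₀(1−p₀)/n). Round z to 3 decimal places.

z = 0.190

Sample proportion p̂ = 52/78 = 0.66667. p̂ − p₀ = 0.016667.
1/(2n) = 0.006410.
Corrected numerator: |0.016667| − 0.006410 = 0.010257.
SE₀ = √(0.65·0.35/78) = 0.054006.
z = +0.010257/0.054006 = 0.190.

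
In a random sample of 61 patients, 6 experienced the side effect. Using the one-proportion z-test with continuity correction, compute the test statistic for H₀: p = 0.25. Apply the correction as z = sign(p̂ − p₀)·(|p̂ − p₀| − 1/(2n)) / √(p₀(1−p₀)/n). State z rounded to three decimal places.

The sample proportion is 6/61 = 0.09836. p̂ − p₀ = -0.151639.
Continuity correction 1/(2n) = 1/122 = 0.008197.
Corrected numerator: |-0.151639| − 0.008197 = 0.143442.
SE₀ = √(0.25·0.75/61) = 0.055442.
z = (−)0.143442/0.055442 = -2.587.

z = -2.587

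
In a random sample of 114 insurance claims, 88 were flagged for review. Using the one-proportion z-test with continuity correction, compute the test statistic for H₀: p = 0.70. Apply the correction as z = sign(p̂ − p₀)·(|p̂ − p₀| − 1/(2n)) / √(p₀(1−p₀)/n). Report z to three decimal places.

With x = 88 successes in n = 114, p̂ = 0.77193. p̂ − p₀ = 0.071930.
1/(2n) = 0.004386.
Corrected numerator: |0.071930| − 0.004386 = 0.067544.
SE₀ = √(0.70·0.30/114) = 0.042920.
z = +0.067544/0.042920 = 1.574.

z = 1.574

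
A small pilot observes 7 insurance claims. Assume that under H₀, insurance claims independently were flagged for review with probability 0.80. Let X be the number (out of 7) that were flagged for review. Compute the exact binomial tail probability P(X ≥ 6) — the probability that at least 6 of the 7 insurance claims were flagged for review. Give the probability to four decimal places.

X is binomial with n = 7 and p = 0.80.
P(X ≥ 6) = C(7,6)·0.80^6·0.20^1 + C(7,7)·0.80^7·0.20^0.
= 0.367002 + 0.209715 = 0.5767.

P = 0.5767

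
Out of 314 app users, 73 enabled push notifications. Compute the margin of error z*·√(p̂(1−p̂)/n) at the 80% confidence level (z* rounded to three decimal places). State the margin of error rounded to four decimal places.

ME = 0.0306

With x = 73 successes in n = 314, p̂ = 0.23248.
SE(p̂) = √(0.23248·0.76752/314) = 0.023838.
z* = 1.282 at the 80% level.
So ME = 0.0306.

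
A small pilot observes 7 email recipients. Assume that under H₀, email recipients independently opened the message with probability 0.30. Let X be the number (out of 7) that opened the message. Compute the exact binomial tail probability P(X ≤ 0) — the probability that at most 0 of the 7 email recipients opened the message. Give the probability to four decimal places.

X is binomial with n = 7 and p = 0.30.
P(X ≤ 0) = C(7,0)·0.30^0·0.70^7.
= 0.082354 = 0.0824.

P = 0.0824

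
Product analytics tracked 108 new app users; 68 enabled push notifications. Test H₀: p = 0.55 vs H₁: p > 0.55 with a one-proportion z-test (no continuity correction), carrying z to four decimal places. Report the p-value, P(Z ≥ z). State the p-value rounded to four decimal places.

p-value = 0.0481

Sample proportion p̂ = 68/108 = 0.62963.
SE₀ = √(0.55·0.45/108) = 0.047871.
z = (p̂ − p₀)/SE = (68/108 − 0.55)/0.047871 ≈ 1.6634.
From the standard normal, P(Z ≥ z) = 0.0481.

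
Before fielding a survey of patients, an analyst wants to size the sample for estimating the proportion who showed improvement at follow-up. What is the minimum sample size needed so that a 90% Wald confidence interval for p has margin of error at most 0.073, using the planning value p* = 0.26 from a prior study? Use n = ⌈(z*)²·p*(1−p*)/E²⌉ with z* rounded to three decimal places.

n = 98

The 90% critical value is z* = 1.645.
p*(1−p*) = 0.1924.
(z*)²·p*(1−p*)/E² = 2.706025·0.1924/0.005329 = 97.699.
Rounding up, n = 98.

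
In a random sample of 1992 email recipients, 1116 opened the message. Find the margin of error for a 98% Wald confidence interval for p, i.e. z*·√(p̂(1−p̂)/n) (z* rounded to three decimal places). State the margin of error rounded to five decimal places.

With x = 1116 successes in n = 1992, p̂ = 0.56024.
SE(p̂) = √(0.56024·0.43976/1992) = 0.011121.
z* = 2.326 at the 98% level.
ME = 2.326·0.011121 = 0.02587.

ME = 0.02587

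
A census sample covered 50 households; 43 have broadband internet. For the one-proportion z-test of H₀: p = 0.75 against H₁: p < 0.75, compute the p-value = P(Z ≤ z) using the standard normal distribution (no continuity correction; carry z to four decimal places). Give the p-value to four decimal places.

With x = 43 successes in n = 50, p̂ = 0.86000.
SE₀ = √(0.75·0.25/50) = 0.061237.
Test statistic (full precision, shown to 4 dp): z = (43/50 − 0.75)/SE₀ ≈ 1.7963.
p-value = P(Z ≤ z) with z = 1.7963 → 0.9638.

p-value = 0.9638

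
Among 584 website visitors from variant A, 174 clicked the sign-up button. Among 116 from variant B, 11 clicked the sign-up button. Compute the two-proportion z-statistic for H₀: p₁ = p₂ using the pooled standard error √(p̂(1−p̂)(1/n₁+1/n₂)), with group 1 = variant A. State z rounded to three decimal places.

z = 4.532

Sample proportions: p̂₁ = 174/584 = 0.29795 and p̂₂ = 11/116 = 0.09483.
Pooling: p̂ = 185/700 = 0.26429.
Pooled SE = √[0.1944388·0.01033302] ≈ 0.044823.
z = 0.20312/0.044823 = 4.532.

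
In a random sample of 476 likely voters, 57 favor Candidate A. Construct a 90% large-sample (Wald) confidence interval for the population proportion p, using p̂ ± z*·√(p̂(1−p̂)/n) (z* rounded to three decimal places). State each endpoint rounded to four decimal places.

(0.0953, 0.1442)

With x = 57 successes in n = 476, p̂ = 0.11975.
SE = √(p̂(1−p̂)/n) = √(0.105408/476) = 0.014881.
z* = 1.645 at the 90% level.
Margin = 1.645·0.014881 = 0.02448.
CI: 0.11975 ± 0.02448 = (0.0953, 0.1442).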